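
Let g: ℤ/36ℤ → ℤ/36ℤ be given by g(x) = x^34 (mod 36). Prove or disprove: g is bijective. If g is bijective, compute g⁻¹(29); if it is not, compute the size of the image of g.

8

g(0) = 0^34 = 0.
g(6): Repeated squaring mod 36: 6^1 ≡ 6, 6^2 ≡ 6² = 36 ≡ 0, 6^4 ≡ 0² = 0, 6^8 ≡ 0² = 0, 6^16 ≡ 0² = 0, 6^32 ≡ 0² = 0. Since 34 = 32 + 2, 6^34 ≡ 0·0: 0·0 = 0. So 6^34 ≡ 0 (mod 36).
So g(0) = g(6) = 0 while 0 ≠ 6, therefore g is not injective, hence not bijective.
Since g is not bijective, we determine |image(g)|. Computing x^34 mod 36 for each x (by repeated squaring, reducing mod 36 at every step), the values g(0), g(1), …, g(35) are: 0, 1, 16, 9, 4, 13, 0, 25, 28, 9, 28, 25, 0, 13, 4, 9, 16, 1, 0, 1, 16, 9, 4, 13, 0, 25, 28, 9, 28, 25, 0, 13, 4, 9, 16, 1.
The distinct values are {0, 1, 4, 9, 13, 16, 25, 28}; there are 8 of them.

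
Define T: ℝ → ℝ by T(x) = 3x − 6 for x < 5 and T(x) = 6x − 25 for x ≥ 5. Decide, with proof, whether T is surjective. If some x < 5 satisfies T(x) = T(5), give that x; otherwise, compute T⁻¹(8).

11/3

Both pieces are strictly increasing (slopes 3 and 6), so each is injective on its own interval.
The left piece maps (−∞, 5) onto (−∞, 9); the right piece maps [5, ∞) onto [5, ∞).
The union (−∞, 9) ∪ [5, ∞) covers ℝ, so T is surjective.
For the follow-up: the images overlap, so an x < 5 with T(x) = T(5) exists. T(5) = 5; solving 3x − 6 = 5 for x < 5 gives x = (5 + 6)/3 = 11/3.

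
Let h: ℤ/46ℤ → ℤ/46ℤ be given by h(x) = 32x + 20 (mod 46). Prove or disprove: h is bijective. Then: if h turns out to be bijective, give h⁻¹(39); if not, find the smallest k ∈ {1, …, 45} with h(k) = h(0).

Recall that h is injective if h(u) = h(v) implies u = v.
We have gcd(32, 46) = 2 > 1. Taking u = 0 and v = 23: h(0) = 20 and h(23) = 32·23 + 20 = 756 ≡ 20 (mod 46).
So h(0) = h(23) while 0 ≠ 23, so h is not injective, hence not bijective.
Since h is not bijective, we find the least positive k with h(k) = h(0): this means 32k ≡ 0 (mod 46), i.e. 46 ∣ 32k. Since gcd(32, 46) = 2, dividing through by 2 this holds exactly when 23 ∣ 16k, and as gcd(16, 23) = 1, exactly when 23 ∣ k.
The smallest positive such k is 23.

23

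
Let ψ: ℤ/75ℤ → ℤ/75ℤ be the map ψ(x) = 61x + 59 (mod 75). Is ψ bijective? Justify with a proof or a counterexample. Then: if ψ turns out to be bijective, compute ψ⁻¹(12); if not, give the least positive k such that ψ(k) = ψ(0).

73

Recall: ψ is injective when ψ(a) = ψ(b) forces a = b.
Suppose ψ(a) = ψ(b) in ℤ/75ℤ. Then 61a + 59 ≡ 61b + 59 (mod 75), therefore 61(a − b) ≡ 0 (mod 75).
Since gcd(61, 75) = 1, 61 is invertible modulo 75, thus a − b ≡ 0 (mod 75), i.e. a = b.
We now compute 61⁻¹ mod 75 explicitly. Euclid's algorithm: 75 = 1·61 + 14, 61 = 4·14 + 5, 14 = 2·5 + 4, 5 = 1·4 + 1; back-substituting gives 1 = 16·61 − 13·75, so 61⁻¹ ≡ 16 (mod 75).
For any y ∈ ℤ/75ℤ, x = 16(y − 59) mod 75 satisfies ψ(x) = 61·16(y − 59) + 59 ≡ y (since 61·16 ≡ 1 mod 75). So every y has a preimage.
Therefore ψ is bijective.
Since ψ is bijective, we compute ψ⁻¹(12): solve 61x + 59 ≡ 12 (mod 75), i.e. 61x ≡ 28 (mod 75).
Multiplying by 61⁻¹ = 16 gives x ≡ 16·28 = 448 = 5·75 + 73 ≡ 73 (mod 75).
Check: ψ(73) = 61·73 + 59 = 4512 = 60·75 + 12 ≡ 12 (mod 75).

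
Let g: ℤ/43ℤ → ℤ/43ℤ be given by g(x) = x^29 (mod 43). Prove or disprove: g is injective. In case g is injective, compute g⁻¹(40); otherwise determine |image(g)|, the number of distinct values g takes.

25

Since 43 is prime, the nonzero elements of ℤ/43ℤ form a cyclic group of order 42.
As gcd(29, 42) = 1, raising to the 29th power is a bijection on this group: if a^29 ≡ b^29 then (ab^{−1})^29 = 1, and the only element of order dividing gcd(29, 42) = 1 is 1, so a = b.
With g(0) = 0 this makes g injective on all of ℤ/43ℤ, hence bijective (finite equal-size domain and codomain). In particular g is injective.
Since g is injective, we find the preimage of 40. The inverse of x ↦ x^29 on (ℤ/43ℤ)^× is x ↦ x^29, because 29·29 = 841 = 20·42 + 1 ≡ 1 (mod 42) and x^{42} = 1 for x ≠ 0 (Fermat). So g⁻¹(40) = 40^29 mod 43.
Repeated squaring mod 43: 40^1 ≡ 40, 40^2 ≡ 40² = 1600 ≡ 9, 40^4 ≡ 9² = 81 ≡ 38, 40^8 ≡ 38² = 1444 ≡ 25, 40^16 ≡ 25² = 625 ≡ 23. Since 29 = 16 + 8 + 4 + 1, 40^29 ≡ 23·25·38·40: 23·25 = 575 ≡ 16, then 16·38 = 608 ≡ 6, then 6·40 = 240 ≡ 25. So 40^29 ≡ 25 (mod 43).
Hence g⁻¹(40) = 25.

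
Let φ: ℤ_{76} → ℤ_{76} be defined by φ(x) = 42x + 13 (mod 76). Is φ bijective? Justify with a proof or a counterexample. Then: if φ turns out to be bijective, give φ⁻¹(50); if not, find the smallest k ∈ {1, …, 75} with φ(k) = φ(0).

We have gcd(42, 76) = 2 > 1. Taking s = 0 and t = 38: φ(0) = 13 and φ(38) = 42·38 + 13 = 1609 ≡ 13 (mod 76).
So φ(0) = φ(38) while 0 ≠ 38, hence φ is not injective, hence not bijective.
Since φ is not bijective, we find the least positive k with φ(k) = φ(0): this means 42k ≡ 0 (mod 76), i.e. 76 ∣ 42k. Since gcd(42, 76) = 2, dividing through by 2 this holds exactly when 38 ∣ 21k, and as gcd(21, 38) = 1, exactly when 38 ∣ k.
The smallest positive such k is 38.

38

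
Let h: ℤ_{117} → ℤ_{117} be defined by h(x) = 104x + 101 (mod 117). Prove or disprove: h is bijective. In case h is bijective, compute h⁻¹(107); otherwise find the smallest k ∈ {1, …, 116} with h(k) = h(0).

We have gcd(104, 117) = 13 > 1. Taking u = 0 and v = 9: h(0) = 101 and h(9) = 104·9 + 101 = 1037 ≡ 101 (mod 117).
So h(0) = h(9) while 0 ≠ 9, hence h is not injective, hence not bijective.
Since h is not bijective, we find the least positive k with h(k) = h(0): this means 104k ≡ 0 (mod 117), i.e. 117 ∣ 104k. Since gcd(104, 117) = 13, dividing through by 13 this holds exactly when 9 ∣ 8k, and as gcd(8, 9) = 1, exactly when 9 ∣ k.
The smallest positive such k is 9.

9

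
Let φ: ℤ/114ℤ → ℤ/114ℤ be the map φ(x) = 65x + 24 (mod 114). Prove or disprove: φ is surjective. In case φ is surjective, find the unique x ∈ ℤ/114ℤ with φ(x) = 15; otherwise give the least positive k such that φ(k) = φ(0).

Since gcd(65, 114) = 1, 65 is invertible modulo 114. Euclid's algorithm: 114 = 1·65 + 49, 65 = 1·49 + 16, 49 = 3·16 + 1; back-substituting gives 1 = 107·65 − 61·114, so 65⁻¹ ≡ 107 (mod 114).
For any y ∈ ℤ/114ℤ, x = 107(y − 24) mod 114 satisfies φ(x) = 65·107(y − 24) + 24 ≡ y (since 65·107 ≡ 1 mod 114). So every y has a preimage.
So φ is surjective.
Since φ is surjective, we compute φ⁻¹(15): solve 65x + 24 ≡ 15 (mod 114), i.e. 65x ≡ 105 (mod 114).
Multiplying by 65⁻¹ = 107 gives x ≡ 107·105 = 11235 = 98·114 + 63 ≡ 63 (mod 114).
Check: φ(63) = 65·63 + 24 = 4119 = 36·114 + 15 ≡ 15 (mod 114).

63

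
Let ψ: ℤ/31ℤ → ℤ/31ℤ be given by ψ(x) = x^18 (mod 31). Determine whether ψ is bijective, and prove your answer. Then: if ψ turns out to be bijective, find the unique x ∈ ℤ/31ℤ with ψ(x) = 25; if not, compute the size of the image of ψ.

6

ψ(1) = 1^18 = 1.
ψ(5): Repeated squaring mod 31: 5^1 ≡ 5, 5^2 ≡ 5² = 25, 5^4 ≡ 25² = 625 ≡ 5, 5^8 ≡ 5² = 25, 5^16 ≡ 25² = 625 ≡ 5. Since 18 = 16 + 2, 5^18 ≡ 5·25: 5·25 = 125 ≡ 1. So 5^18 ≡ 1 (mod 31).
So ψ(1) = ψ(5) = 1 while 1 ≠ 5, thus ψ is not injective, hence not bijective.
Since ψ is not bijective, we determine |image(ψ)|. Computing x^18 mod 31 for each x (by repeated squaring, reducing mod 31 at every step), the values ψ(0), ψ(1), …, ψ(30) are: 0, 1, 8, 4, 2, 1, 1, 2, 16, 16, 8, 2, 8, 4, 16, 4, 4, 16, 4, 8, 2, 8, 16, 16, 2, 1, 1, 2, 4, 8, 1.
The distinct values are {0, 1, 2, 4, 8, 16}; there are 6 of them.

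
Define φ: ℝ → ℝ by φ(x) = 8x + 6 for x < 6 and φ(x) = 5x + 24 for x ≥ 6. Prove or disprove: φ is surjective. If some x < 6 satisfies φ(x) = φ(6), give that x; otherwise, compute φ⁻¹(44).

Both pieces are strictly increasing (slopes 8 and 5), so each is injective on its own interval.
The left piece maps (−∞, 6) onto (−∞, 54); the right piece maps [6, ∞) onto [54, ∞).
These images together cover ℝ, so φ is surjective.
Because the two images are disjoint, no x < 6 has φ(x) = φ(6), so we compute φ⁻¹(44): 44 lies in (−∞, 54), so solve 8x + 6 = 44: x = (44 − 6)/8 = 19/4.

19/4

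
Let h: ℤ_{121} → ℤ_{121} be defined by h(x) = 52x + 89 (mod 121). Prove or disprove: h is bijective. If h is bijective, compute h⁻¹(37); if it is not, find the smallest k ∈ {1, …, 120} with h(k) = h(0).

120

By definition, h is injective when h(s) = h(t) forces s = t.
Suppose h(s) = h(t) in ℤ_{121}. Then 52s + 89 ≡ 52t + 89 (mod 121), hence 52(s − t) ≡ 0 (mod 121).
Since gcd(52, 121) = 1, 52 is invertible modulo 121, thus s − t ≡ 0 (mod 121), i.e. s = t.
We now compute 52⁻¹ mod 121 explicitly. Euclid's algorithm: 121 = 2·52 + 17, 52 = 3·17 + 1; back-substituting gives 1 = 7·52 − 3·121, so 52⁻¹ ≡ 7 (mod 121).
For any y ∈ ℤ_{121}, x = 7(y − 89) mod 121 satisfies h(x) = 52·7(y − 89) + 89 ≡ y (since 52·7 ≡ 1 mod 121). So every y has a preimage.
Therefore h is bijective.
Since h is bijective, we compute h⁻¹(37): solve 52x + 89 ≡ 37 (mod 121), i.e. 52x ≡ 69 (mod 121).
Multiplying by 52⁻¹ = 7 gives x ≡ 7·69 = 483 = 3·121 + 120 ≡ 120 (mod 121).
Check: h(120) = 52·120 + 89 = 6329 = 52·121 + 37 ≡ 37 (mod 121).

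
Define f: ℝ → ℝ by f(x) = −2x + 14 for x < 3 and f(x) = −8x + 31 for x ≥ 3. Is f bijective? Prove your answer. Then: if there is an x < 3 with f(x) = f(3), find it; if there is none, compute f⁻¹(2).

29/8

Both pieces are strictly decreasing (slopes −2 and −8), so each is injective on its own interval.
The left piece maps (−∞, 3) onto (8, ∞); the right piece maps [3, ∞) onto (−∞, 7].
The images leave a gap (8 has no preimage), so f is not surjective, hence not bijective.
Because the two images are disjoint, no x < 3 has f(x) = f(3), so we compute f⁻¹(2): 2 lies in (−∞, 7], so solve −8x + 31 = 2: x = (2 − 31)/(−8) = 29/8.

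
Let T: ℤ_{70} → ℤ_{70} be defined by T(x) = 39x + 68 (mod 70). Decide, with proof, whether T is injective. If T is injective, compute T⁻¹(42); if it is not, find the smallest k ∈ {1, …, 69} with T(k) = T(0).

If T(s) = T(t), then 39s ≡ 39t (mod 70). Because gcd(39, 70) = 1, we may cancel 39 to get s ≡ t (mod 70).
Thus T is injective.
We now compute 39⁻¹ mod 70 explicitly. Euclid's algorithm: 70 = 1·39 + 31, 39 = 1·31 + 8, 31 = 3·8 + 7, 8 = 1·7 + 1; back-substituting gives 1 = 9·39 − 5·70, so 39⁻¹ ≡ 9 (mod 70).
Since T is injective, we find T⁻¹(42): we need 39x ≡ 42 − 68 ≡ 44 (mod 70). Using 39⁻¹ = 9: x ≡ 9·44 = 396 = 5·70 + 46, so x = 46.
Check: T(46) = 39·46 + 68 = 1862 = 26·70 + 42 ≡ 42 (mod 70).

46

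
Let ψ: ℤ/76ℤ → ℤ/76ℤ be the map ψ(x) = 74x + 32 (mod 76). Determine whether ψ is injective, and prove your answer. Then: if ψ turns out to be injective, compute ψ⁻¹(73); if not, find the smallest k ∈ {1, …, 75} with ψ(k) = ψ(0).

38

We have gcd(74, 76) = 2 > 1. Taking s = 0 and t = 38: ψ(0) = 32 and ψ(38) = 74·38 + 32 = 2844 ≡ 32 (mod 76).
So ψ(0) = ψ(38) while 0 ≠ 38, therefore ψ is not injective.
Since ψ is not injective, we find the least positive k with ψ(k) = ψ(0): this means 74k ≡ 0 (mod 76), i.e. 76 ∣ 74k. Since gcd(74, 76) = 2, dividing through by 2 this holds exactly when 38 ∣ 37k, and as gcd(37, 38) = 1, exactly when 38 ∣ k.
The smallest positive such k is 38.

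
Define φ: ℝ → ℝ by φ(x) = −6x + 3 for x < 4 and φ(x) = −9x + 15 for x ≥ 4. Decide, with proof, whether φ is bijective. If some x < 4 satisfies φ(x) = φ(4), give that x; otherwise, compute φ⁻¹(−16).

19/6

Both pieces are strictly decreasing (slopes −6 and −9), so each is injective on its own interval.
The left piece maps (−∞, 4) onto (−21, ∞); the right piece maps [4, ∞) onto (−∞, −21].
Since −21 = −21, the images partition ℝ: φ is injective and surjective, hence bijective.
Because the two images are disjoint, no x < 4 has φ(x) = φ(4), so we compute φ⁻¹(−16): −16 lies in (−21, ∞), so solve −6x + 3 = −16: x = (−16 − 3)/(−6) = 19/6.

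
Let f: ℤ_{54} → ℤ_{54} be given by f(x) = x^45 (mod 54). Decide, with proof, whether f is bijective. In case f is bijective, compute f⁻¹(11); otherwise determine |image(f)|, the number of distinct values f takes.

6

f(0) = 0^45 = 0.
f(6): Repeated squaring mod 54: 6^1 ≡ 6, 6^2 ≡ 6² = 36, 6^4 ≡ 36² = 1296 ≡ 0, 6^8 ≡ 0² = 0, 6^16 ≡ 0² = 0, 6^32 ≡ 0² = 0. Since 45 = 32 + 8 + 4 + 1, 6^45 ≡ 0·0·0·6: 0·0 = 0, then 0·0 = 0, then 0·6 = 0. So 6^45 ≡ 0 (mod 54).
So f(0) = f(6) = 0 while 0 ≠ 6, therefore f is not injective, hence not bijective.
Since f is not bijective, we determine |image(f)|. Computing x^45 mod 54 for each x (by repeated squaring, reducing mod 54 at every step), the values f(0), f(1), …, f(53) are: 0, 1, 26, 27, 28, 53, 0, 1, 26, 27, 28, 53, 0, 1, 26, 27, 28, 53, 0, 1, 26, 27, 28, 53, 0, 1, 26, 27, 28, 53, 0, 1, 26, 27, 28, 53, 0, 1, 26, 27, 28, 53, 0, 1, 26, 27, 28, 53, 0, 1, 26, 27, 28, 53.
The distinct values are {0, 1, 26, 27, 28, 53}; there are 6 of them.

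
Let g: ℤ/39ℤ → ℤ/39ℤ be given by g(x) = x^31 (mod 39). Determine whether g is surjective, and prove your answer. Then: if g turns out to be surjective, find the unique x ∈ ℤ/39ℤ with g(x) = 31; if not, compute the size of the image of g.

34

Computing x^31 mod 39 for each x (by repeated squaring, reducing mod 39 at every step), the values g(0), g(1), …, g(38) are: 0, 1, 11, 3, 4, 8, 33, 19, 5, 9, 10, 2, 12, 13, 14, 24, 16, 17, 21, 7, 32, 18, 22, 23, 15, 25, 26, 27, 37, 29, 30, 34, 20, 6, 31, 35, 36, 28, 38.
Every element of ℤ/39ℤ appears exactly once in this list, so g is a bijection, and in particular surjective.
Since g is surjective, we read off the preimage of 31 from the same table: g(34) = 31, so g⁻¹(31) = 34.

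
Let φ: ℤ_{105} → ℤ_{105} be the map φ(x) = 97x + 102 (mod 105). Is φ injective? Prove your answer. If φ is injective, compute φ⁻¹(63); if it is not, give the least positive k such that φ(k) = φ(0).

18

If φ(u) = φ(v), then 97u ≡ 97v (mod 105). Because gcd(97, 105) = 1, we may cancel 97 to get u ≡ v (mod 105).
Thus φ is injective.
We now compute 97⁻¹ mod 105 explicitly. Euclid's algorithm: 105 = 1·97 + 8, 97 = 12·8 + 1; back-substituting gives 1 = 13·97 − 12·105, so 97⁻¹ ≡ 13 (mod 105).
Since φ is injective, we compute φ⁻¹(63): solve 97x + 102 ≡ 63 (mod 105), i.e. 97x ≡ 66 (mod 105).
Multiplying by 97⁻¹ = 13 gives x ≡ 13·66 = 858 = 8·105 + 18 ≡ 18 (mod 105).
Check: φ(18) = 97·18 + 102 = 1848 = 17·105 + 63 ≡ 63 (mod 105).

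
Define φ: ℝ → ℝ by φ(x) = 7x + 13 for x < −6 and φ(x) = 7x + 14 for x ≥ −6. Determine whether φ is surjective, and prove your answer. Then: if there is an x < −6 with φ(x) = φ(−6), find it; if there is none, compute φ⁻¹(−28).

Both pieces are strictly increasing (slopes 7 and 7), so each is injective on its own interval.
The left piece maps (−∞, −6) onto (−∞, −29); the right piece maps [−6, ∞) onto [−28, ∞).
The union (−∞, −29) ∪ [−28, ∞) omits the interval between −29 and −28; in particular −29 has no preimage. So φ is not surjective.
Because the two images are disjoint, no x < −6 has φ(x) = φ(−6), so we compute φ⁻¹(−28): −28 lies in [−28, ∞), so solve 7x + 14 = −28: x = (−28 − 14)/7 = −6.

-6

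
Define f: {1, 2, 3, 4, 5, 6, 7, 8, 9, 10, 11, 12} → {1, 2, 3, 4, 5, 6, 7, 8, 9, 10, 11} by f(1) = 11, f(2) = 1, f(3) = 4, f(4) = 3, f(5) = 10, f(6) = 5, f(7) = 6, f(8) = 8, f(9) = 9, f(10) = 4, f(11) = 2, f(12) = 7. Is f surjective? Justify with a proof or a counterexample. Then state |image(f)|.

11

Every element of the codomain has a preimage: 1 = f(2), 2 = f(11), 3 = f(4), 4 = f(3), 5 = f(6), 6 = f(7), 7 = f(12), 8 = f(8), 9 = f(9), 10 = f(5), 11 = f(1).
Therefore f is surjective.
The image of f is {1, 2, 3, 4, 5, 6, 7, 8, 9, 10, 11}, which has 11 elements.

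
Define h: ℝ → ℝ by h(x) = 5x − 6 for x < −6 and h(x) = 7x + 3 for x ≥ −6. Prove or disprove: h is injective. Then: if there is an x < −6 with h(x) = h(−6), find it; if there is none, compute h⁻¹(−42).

-33/5

Both pieces are strictly increasing (slopes 5 and 7), so each is injective on its own interval.
The left piece maps (−∞, −6) onto (−∞, −36); the right piece maps [−6, ∞) onto [−39, ∞).
These images overlap. In particular h(−6) = −39 (right piece), and solving 5x − 6 = −39 on the left piece gives x = −33/5 < −6.
So h(−33/5) = h(−6) with −33/5 ≠ −6, and h is not injective. This x = −33/5 is the requested value below −6.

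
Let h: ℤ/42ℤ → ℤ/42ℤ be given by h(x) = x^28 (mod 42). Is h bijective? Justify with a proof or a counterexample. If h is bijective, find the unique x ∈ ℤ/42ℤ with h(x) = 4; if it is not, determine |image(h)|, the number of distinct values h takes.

16

h(4): Repeated squaring mod 42: 4^1 ≡ 4, 4^2 ≡ 4² = 16, 4^4 ≡ 16² = 256 ≡ 4, 4^8 ≡ 4² = 16, 4^16 ≡ 16² = 256 ≡ 4. Since 28 = 16 + 8 + 4, 4^28 ≡ 4·16·4: 4·16 = 64 ≡ 22, then 22·4 = 88 ≡ 4. So 4^28 ≡ 4 (mod 42).
h(10): Repeated squaring mod 42: 10^1 ≡ 10, 10^2 ≡ 10² = 100 ≡ 16, 10^4 ≡ 16² = 256 ≡ 4, 10^8 ≡ 4² = 16, 10^16 ≡ 16² = 256 ≡ 4. Since 28 = 16 + 8 + 4, 10^28 ≡ 4·16·4: 4·16 = 64 ≡ 22, then 22·4 = 88 ≡ 4. So 10^28 ≡ 4 (mod 42).
So h(4) = h(10) = 4 while 4 ≠ 10, hence h is not injective, hence not bijective.
Since h is not bijective, we determine |image(h)|. Computing x^28 mod 42 for each x (by repeated squaring, reducing mod 42 at every step), the values h(0), h(1), …, h(41) are: 0, 1, 16, 39, 4, 37, 36, 7, 22, 9, 4, 25, 30, 1, 28, 15, 16, 25, 18, 37, 22, 21, 22, 37, 18, 25, 16, 15, 28, 1, 30, 25, 4, 9, 22, 7, 36, 37, 4, 39, 16, 1.
The distinct values are {0, 1, 4, 7, 9, 15, 16, 18, 21, 22, 25, 28, 30, 36, 37, 39}; there are 16 of them.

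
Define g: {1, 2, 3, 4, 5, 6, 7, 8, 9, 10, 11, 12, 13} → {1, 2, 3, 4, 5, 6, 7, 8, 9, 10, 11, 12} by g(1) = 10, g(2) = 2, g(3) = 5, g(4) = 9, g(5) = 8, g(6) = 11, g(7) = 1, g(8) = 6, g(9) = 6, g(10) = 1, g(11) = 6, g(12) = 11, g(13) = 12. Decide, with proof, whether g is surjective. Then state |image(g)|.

No element maps to 3, so g is not surjective.
The image of g is {1, 2, 5, 6, 8, 9, 10, 11, 12}, which has 9 elements.

9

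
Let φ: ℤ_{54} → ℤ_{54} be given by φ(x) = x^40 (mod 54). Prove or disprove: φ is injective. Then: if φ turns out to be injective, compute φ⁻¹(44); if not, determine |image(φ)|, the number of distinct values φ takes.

20

φ(0) = 0^40 = 0.
φ(6): Repeated squaring mod 54: 6^1 ≡ 6, 6^2 ≡ 6² = 36, 6^4 ≡ 36² = 1296 ≡ 0, 6^8 ≡ 0² = 0, 6^16 ≡ 0² = 0, 6^32 ≡ 0² = 0. Since 40 = 32 + 8, 6^40 ≡ 0·0: 0·0 = 0. So 6^40 ≡ 0 (mod 54).
So φ(0) = φ(6) = 0 while 0 ≠ 6, hence φ is not injective.
Since φ is not injective, we determine |image(φ)|. Computing x^40 mod 54 for each x (by repeated squaring, reducing mod 54 at every step), the values φ(0), φ(1), …, φ(53) are: 0, 1, 16, 27, 40, 31, 0, 25, 46, 27, 10, 7, 0, 49, 22, 27, 34, 37, 0, 19, 52, 27, 4, 13, 0, 43, 28, 27, 28, 43, 0, 13, 4, 27, 52, 19, 0, 37, 34, 27, 22, 49, 0, 7, 10, 27, 46, 25, 0, 31, 40, 27, 16, 1.
The distinct values are {0, 1, 4, 7, 10, 13, 16, 19, 22, 25, 27, 28, 31, 34, 37, 40, 43, 46, 49, 52}; there are 20 of them.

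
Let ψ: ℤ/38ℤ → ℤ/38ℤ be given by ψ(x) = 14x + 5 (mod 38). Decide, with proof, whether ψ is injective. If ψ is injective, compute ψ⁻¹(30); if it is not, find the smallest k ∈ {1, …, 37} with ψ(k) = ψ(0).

By definition, ψ is injective when ψ(x_1) = ψ(x_2) forces x_1 = x_2.
We have gcd(14, 38) = 2 > 1. Taking x_1 = 0 and x_2 = 19: ψ(0) = 5 and ψ(19) = 14·19 + 5 = 271 ≡ 5 (mod 38).
So ψ(0) = ψ(19) while 0 ≠ 19, so ψ is not injective.
Since ψ is not injective, we find the least positive k with ψ(k) = ψ(0): this means 14k ≡ 0 (mod 38), i.e. 38 ∣ 14k. Since gcd(14, 38) = 2, dividing through by 2 this holds exactly when 19 ∣ 7k, and as gcd(7, 19) = 1, exactly when 19 ∣ k.
The smallest positive such k is 19.

19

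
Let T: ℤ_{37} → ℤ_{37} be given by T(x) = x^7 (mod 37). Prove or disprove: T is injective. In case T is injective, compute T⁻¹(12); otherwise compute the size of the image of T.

Since 37 is prime, the nonzero elements of ℤ_{37} form a cyclic group of order 36.
As gcd(7, 36) = 1, raising to the 7th power is a bijection on this group: if a^7 ≡ b^7 then (ab^{−1})^7 = 1, and the only element of order dividing gcd(7, 36) = 1 is 1, so a = b.
With T(0) = 0 this makes T injective on all of ℤ_{37}, hence bijective (finite equal-size domain and codomain). In particular T is injective.
Since T is injective, we find the preimage of 12. The inverse of x ↦ x^7 on (ℤ_{37})^× is x ↦ x^31, because 7·31 = 217 = 6·36 + 1 ≡ 1 (mod 36) and x^{36} = 1 for x ≠ 0 (Fermat). So T⁻¹(12) = 12^31 mod 37.
Repeated squaring mod 37: 12^1 ≡ 12, 12^2 ≡ 12² = 144 ≡ 33, 12^4 ≡ 33² = 1089 ≡ 16, 12^8 ≡ 16² = 256 ≡ 34, 12^16 ≡ 34² = 1156 ≡ 9. Since 31 = 16 + 8 + 4 + 2 + 1, 12^31 ≡ 9·34·16·33·12: 9·34 = 306 ≡ 10, then 10·16 = 160 ≡ 12, then 12·33 = 396 ≡ 26, then 26·12 = 312 ≡ 16. So 12^31 ≡ 16 (mod 37).
Hence T⁻¹(12) = 16.

16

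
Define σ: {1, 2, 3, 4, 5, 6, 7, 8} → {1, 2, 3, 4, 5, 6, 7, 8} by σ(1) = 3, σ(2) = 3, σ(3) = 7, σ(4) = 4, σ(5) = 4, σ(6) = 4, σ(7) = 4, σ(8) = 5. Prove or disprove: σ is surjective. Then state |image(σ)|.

4

No element maps to 1, so σ is not surjective.
The image of σ is {3, 4, 5, 7}, which has 4 elements.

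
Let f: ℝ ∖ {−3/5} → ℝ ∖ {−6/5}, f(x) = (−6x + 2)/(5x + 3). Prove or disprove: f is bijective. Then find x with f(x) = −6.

Suppose f(x_1) = f(x_2). Cross-multiplying: (−6x_1 + 2)(5x_2 + 3) = (−6x_2 + 2)(5x_1 + 3).
Expanding both sides and cancelling the symmetric terms leaves −28·(x_1 − x_2) = 0. Since −28 ≠ 0, x_1 = x_2. Hence f is injective.
For any y ≠ −6/5, solving y(5x + 3) = −6x + 2 for x gives a well-defined x ≠ −3/5. So f is surjective.
Therefore f is bijective.
Solving f(x) = −6: cross-multiplying gives −6x + 2 = −6(5x + 3), which rearranges to 24x = −20, so x = −5/6.

-5/6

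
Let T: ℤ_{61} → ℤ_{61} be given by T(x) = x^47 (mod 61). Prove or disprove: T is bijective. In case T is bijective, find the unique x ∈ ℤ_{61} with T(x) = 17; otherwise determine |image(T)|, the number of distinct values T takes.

2

Since 61 is prime, the nonzero elements of ℤ_{61} form a cyclic group of order 60.
As gcd(47, 60) = 1, raising to the 47th power is a bijection on this group: if a^47 ≡ b^47 then (ab^{−1})^47 = 1, and the only element of order dividing gcd(47, 60) = 1 is 1, so a = b.
With T(0) = 0 this makes T injective on all of ℤ_{61}, hence bijective (finite equal-size domain and codomain). In particular T is bijective.
Since T is bijective, we find the preimage of 17. The inverse of x ↦ x^47 on (ℤ_{61})^× is x ↦ x^23, because 47·23 = 1081 = 18·60 + 1 ≡ 1 (mod 60) and x^{60} = 1 for x ≠ 0 (Fermat). So T⁻¹(17) = 17^23 mod 61.
Repeated squaring mod 61: 17^1 ≡ 17, 17^2 ≡ 17² = 289 ≡ 45, 17^4 ≡ 45² = 2025 ≡ 12, 17^8 ≡ 12² = 144 ≡ 22, 17^16 ≡ 22² = 484 ≡ 57. Since 23 = 16 + 4 + 2 + 1, 17^23 ≡ 57·12·45·17: 57·12 = 684 ≡ 13, then 13·45 = 585 ≡ 36, then 36·17 = 612 ≡ 2. So 17^23 ≡ 2 (mod 61).
Hence T⁻¹(17) = 2.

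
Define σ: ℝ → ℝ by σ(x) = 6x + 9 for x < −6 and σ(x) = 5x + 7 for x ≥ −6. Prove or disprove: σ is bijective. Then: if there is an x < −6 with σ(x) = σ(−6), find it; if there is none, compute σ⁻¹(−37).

Both pieces are strictly increasing (slopes 6 and 5), so each is injective on its own interval.
The left piece maps (−∞, −6) onto (−∞, −27); the right piece maps [−6, ∞) onto [−23, ∞).
The images leave a gap (−27 has no preimage), so σ is not surjective, hence not bijective.
Because the two images are disjoint, no x < −6 has σ(x) = σ(−6), so we compute σ⁻¹(−37): −37 lies in (−∞, −27), so solve 6x + 9 = −37: x = (−37 − 9)/6 = −23/3.

-23/3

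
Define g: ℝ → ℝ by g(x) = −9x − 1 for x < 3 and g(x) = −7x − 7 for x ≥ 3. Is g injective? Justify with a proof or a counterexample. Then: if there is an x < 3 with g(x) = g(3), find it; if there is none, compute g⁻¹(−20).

19/9

Both pieces are strictly decreasing (slopes −9 and −7), so each is injective on its own interval.
The left piece maps (−∞, 3) onto (−28, ∞); the right piece maps [3, ∞) onto (−∞, −28].
These images are disjoint, so no value is attained by both pieces. So g is injective.
Because the two images are disjoint, no x < 3 has g(x) = g(3), so we compute g⁻¹(−20): −20 lies in (−28, ∞), so solve −9x − 1 = −20: x = (−20 + 1)/(−9) = 19/9.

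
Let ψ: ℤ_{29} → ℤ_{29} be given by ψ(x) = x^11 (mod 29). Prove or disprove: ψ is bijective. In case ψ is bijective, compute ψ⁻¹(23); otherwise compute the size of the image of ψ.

7

Since 29 is prime, the nonzero elements of ℤ_{29} form a cyclic group of order 28.
As gcd(11, 28) = 1, raising to the 11th power is a bijection on this group: if x_1^11 ≡ x_2^11 then (x_1x_2^{−1})^11 = 1, and the only element of order dividing gcd(11, 28) = 1 is 1, so x_1 = x_2.
With ψ(0) = 0 this makes ψ injective on all of ℤ_{29}, hence bijective (finite equal-size domain and codomain). In particular ψ is bijective.
Since ψ is bijective, we find the preimage of 23. The inverse of x ↦ x^11 on (ℤ_{29})^× is x ↦ x^23, because 11·23 = 253 = 9·28 + 1 ≡ 1 (mod 28) and x^{28} = 1 for x ≠ 0 (Fermat). So ψ⁻¹(23) = 23^23 mod 29.
Repeated squaring mod 29: 23^1 ≡ 23, 23^2 ≡ 23² = 529 ≡ 7, 23^4 ≡ 7² = 49 ≡ 20, 23^8 ≡ 20² = 400 ≡ 23, 23^16 ≡ 23² = 529 ≡ 7. Since 23 = 16 + 4 + 2 + 1, 23^23 ≡ 7·20·7·23: 7·20 = 140 ≡ 24, then 24·7 = 168 ≡ 23, then 23·23 = 529 ≡ 7. So 23^23 ≡ 7 (mod 29).
Hence ψ⁻¹(23) = 7.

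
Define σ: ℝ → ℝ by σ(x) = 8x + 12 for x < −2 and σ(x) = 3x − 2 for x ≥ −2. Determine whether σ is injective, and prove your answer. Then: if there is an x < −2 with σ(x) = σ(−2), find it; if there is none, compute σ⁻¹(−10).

Both pieces are strictly increasing (slopes 8 and 3), so each is injective on its own interval.
The left piece maps (−∞, −2) onto (−∞, −4); the right piece maps [−2, ∞) onto [−8, ∞).
These images overlap. In particular σ(−2) = −8 (right piece), and solving 8x + 12 = −8 on the left piece gives x = −5/2 < −2.
So σ(−5/2) = σ(−2) with −5/2 ≠ −2, and σ is not injective. This x = −5/2 is the requested value below −2.

-5/2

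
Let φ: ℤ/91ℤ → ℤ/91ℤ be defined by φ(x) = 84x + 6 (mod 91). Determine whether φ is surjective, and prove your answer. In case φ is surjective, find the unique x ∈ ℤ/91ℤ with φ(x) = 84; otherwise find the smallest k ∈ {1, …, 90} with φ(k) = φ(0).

13

Since gcd(84, 91) = 7, we have 84x ≡ 0 (mod 7) for all x, so φ(x) ≡ 6 (mod 7).
But 0 ≢ 6 (mod 7), so 0 ∈ ℤ/91ℤ has no preimage. So φ is not surjective.
Since φ is not surjective, we find the least positive k with φ(k) = φ(0): this means 84k ≡ 0 (mod 91), i.e. 91 ∣ 84k. Since gcd(84, 91) = 7, dividing through by 7 this holds exactly when 13 ∣ 12k, and as gcd(12, 13) = 1, exactly when 13 ∣ k.
The smallest positive such k is 13.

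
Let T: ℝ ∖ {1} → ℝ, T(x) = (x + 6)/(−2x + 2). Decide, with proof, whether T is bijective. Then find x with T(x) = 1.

If T(x) = −1/2, cross-multiplying gives −2(x + 6) = 1(−2x + 2), which simplifies to −12 = 2 — false.  So −1/2 has no preimage and T is not surjective.
Thus T is not bijective.
Solving T(x) = 1: cross-multiplying gives x + 6 = 1(−2x + 2), which rearranges to 3x = −4, so x = −4/3.

-4/3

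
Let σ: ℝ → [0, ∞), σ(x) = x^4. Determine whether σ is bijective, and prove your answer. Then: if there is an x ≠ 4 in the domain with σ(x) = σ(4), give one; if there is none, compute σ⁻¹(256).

-4

σ(4) = 256 = (−4)^4 = σ(−4) (since 4 is even), with 4 ≠ −4. So σ is not injective, hence not bijective.
For the follow-up, such an x exists: taking x = −4 ∈ ℝ gives σ(−4) = 256 = σ(4) with −4 ≠ 4.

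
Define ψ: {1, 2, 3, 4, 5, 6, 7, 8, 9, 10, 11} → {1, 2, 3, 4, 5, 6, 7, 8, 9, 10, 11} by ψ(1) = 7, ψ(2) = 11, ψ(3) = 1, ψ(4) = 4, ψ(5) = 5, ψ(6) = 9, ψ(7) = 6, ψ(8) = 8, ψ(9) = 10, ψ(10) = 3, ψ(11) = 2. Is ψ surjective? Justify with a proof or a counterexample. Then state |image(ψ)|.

Every element of the codomain has a preimage: 1 = ψ(3), 2 = ψ(11), 3 = ψ(10), 4 = ψ(4), 5 = ψ(5), 6 = ψ(7), 7 = ψ(1), 8 = ψ(8), 9 = ψ(6), 10 = ψ(9), 11 = ψ(2).
Therefore ψ is surjective.
The image of ψ is {1, 2, 3, 4, 5, 6, 7, 8, 9, 10, 11}, which has 11 elements.

11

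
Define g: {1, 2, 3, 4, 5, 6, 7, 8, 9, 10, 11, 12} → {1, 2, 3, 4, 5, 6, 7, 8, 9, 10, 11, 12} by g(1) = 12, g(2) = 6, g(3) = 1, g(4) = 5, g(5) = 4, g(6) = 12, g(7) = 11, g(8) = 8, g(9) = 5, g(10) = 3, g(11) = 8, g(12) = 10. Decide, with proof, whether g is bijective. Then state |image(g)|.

g(1) = 12 = g(6) with 1 ≠ 6, so g is not injective, hence not bijective.
The image of g is {1, 3, 4, 5, 6, 8, 10, 11, 12}, which has 9 elements.

9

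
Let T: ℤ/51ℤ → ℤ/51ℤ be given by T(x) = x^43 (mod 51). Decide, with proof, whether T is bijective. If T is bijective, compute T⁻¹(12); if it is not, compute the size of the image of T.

Computing x^43 mod 51 for each x (by repeated squaring, reducing mod 51 at every step), the values T(0), T(1), …, T(50) are: 0, 1, 8, 24, 13, 11, 39, 31, 2, 15, 37, 29, 6, 4, 44, 9, 16, 17, 18, 25, 41, 30, 28, 5, 48, 19, 32, 3, 46, 23, 21, 10, 26, 33, 34, 35, 42, 7, 47, 45, 22, 14, 36, 49, 20, 12, 40, 38, 27, 43, 50.
Every element of ℤ/51ℤ appears exactly once in this list, so T is a bijection, and in particular bijective.
Since T is bijective, we read off the preimage of 12 from the same table: T(45) = 12, so T⁻¹(12) = 45.

45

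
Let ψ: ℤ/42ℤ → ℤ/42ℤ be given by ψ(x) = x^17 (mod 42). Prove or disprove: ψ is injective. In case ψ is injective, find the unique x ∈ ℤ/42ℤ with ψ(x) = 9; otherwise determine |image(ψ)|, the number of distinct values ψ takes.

Computing x^17 mod 42 for each x (by repeated squaring, reducing mod 42 at every step), the values ψ(0), ψ(1), …, ψ(41) are: 0, 1, 32, 33, 16, 17, 6, 7, 8, 39, 40, 23, 24, 13, 14, 15, 4, 5, 30, 31, 20, 21, 22, 11, 12, 37, 38, 27, 28, 29, 18, 19, 2, 3, 34, 35, 36, 25, 26, 9, 10, 41.
Every element of ℤ/42ℤ appears exactly once in this list, so ψ is a bijection, and in particular injective.
Since ψ is injective, we read off the preimage of 9 from the same table: ψ(39) = 9, so ψ⁻¹(9) = 39.

39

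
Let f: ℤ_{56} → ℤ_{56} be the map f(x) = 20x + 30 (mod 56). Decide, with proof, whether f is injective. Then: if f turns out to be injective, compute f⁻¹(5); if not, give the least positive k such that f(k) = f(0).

We have gcd(20, 56) = 4 > 1. Taking a = 0 and b = 14: f(0) = 30 and f(14) = 20·14 + 30 = 310 ≡ 30 (mod 56).
So f(0) = f(14) while 0 ≠ 14, therefore f is not injective.
Since f is not injective, we find the least positive k with f(k) = f(0): this means 20k ≡ 0 (mod 56), i.e. 56 ∣ 20k. Since gcd(20, 56) = 4, dividing through by 4 this holds exactly when 14 ∣ 5k, and as gcd(5, 14) = 1, exactly when 14 ∣ k.
The smallest positive such k is 14.

14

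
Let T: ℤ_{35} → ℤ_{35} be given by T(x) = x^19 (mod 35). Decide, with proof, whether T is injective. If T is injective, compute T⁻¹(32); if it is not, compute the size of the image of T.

18

Computing x^19 mod 35 for each x (by repeated squaring, reducing mod 35 at every step), the values T(0), T(1), …, T(34) are: 0, 1, 23, 17, 4, 5, 6, 28, 22, 9, 10, 11, 33, 27, 14, 15, 16, 3, 32, 19, 20, 21, 8, 2, 24, 25, 26, 13, 7, 29, 30, 31, 18, 12, 34.
Every element of ℤ_{35} appears exactly once in this list, so T is a bijection, and in particular injective.
Since T is injective, we read off the preimage of 32 from the same table: T(18) = 32, so T⁻¹(32) = 18.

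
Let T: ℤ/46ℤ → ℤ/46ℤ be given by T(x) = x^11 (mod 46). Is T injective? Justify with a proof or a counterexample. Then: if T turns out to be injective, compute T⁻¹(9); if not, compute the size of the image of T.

T(1) = 1^11 = 1.
T(3): Repeated squaring mod 46: 3^1 ≡ 3, 3^2 ≡ 3² = 9, 3^4 ≡ 9² = 81 ≡ 35, 3^8 ≡ 35² = 1225 ≡ 29. Since 11 = 8 + 2 + 1, 3^11 ≡ 29·9·3: 29·9 = 261 ≡ 31, then 31·3 = 93 ≡ 1. So 3^11 ≡ 1 (mod 46).
So T(1) = T(3) = 1 while 1 ≠ 3, therefore T is not injective.
Since T is not injective, we determine |image(T)|. Computing x^11 mod 46 for each x (by repeated squaring, reducing mod 46 at every step), the values T(0), T(1), …, T(45) are: 0, 1, 24, 1, 24, 45, 24, 45, 24, 1, 22, 45, 24, 1, 22, 45, 24, 45, 24, 45, 22, 45, 22, 23, 24, 1, 24, 1, 22, 1, 22, 1, 24, 45, 22, 1, 24, 45, 22, 1, 22, 1, 22, 45, 22, 45.
The distinct values are {0, 1, 22, 23, 24, 45}; there are 6 of them.

6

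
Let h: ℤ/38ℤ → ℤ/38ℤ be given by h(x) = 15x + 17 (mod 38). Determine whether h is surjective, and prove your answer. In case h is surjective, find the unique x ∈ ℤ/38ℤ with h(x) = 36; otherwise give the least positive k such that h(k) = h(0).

19

Recall: h is surjective if every y in the codomain equals h(x) for some x in the domain.
Since gcd(15, 38) = 1, 15 is invertible modulo 38. Euclid's algorithm: 38 = 2·15 + 8, 15 = 1·8 + 7, 8 = 1·7 + 1; back-substituting gives 1 = 33·15 − 13·38, so 15⁻¹ ≡ 33 (mod 38).
For any y ∈ ℤ/38ℤ, x = 33(y − 17) mod 38 satisfies h(x) = 15·33(y − 17) + 17 ≡ y (since 15·33 ≡ 1 mod 38). So every y has a preimage.
So h is surjective.
Since h is surjective, we compute h⁻¹(36): solve 15x + 17 ≡ 36 (mod 38), i.e. 15x ≡ 19 (mod 38).
Multiplying by 15⁻¹ = 33 gives x ≡ 33·19 = 627 = 16·38 + 19 ≡ 19 (mod 38).
Check: h(19) = 15·19 + 17 = 302 = 7·38 + 36 ≡ 36 (mod 38).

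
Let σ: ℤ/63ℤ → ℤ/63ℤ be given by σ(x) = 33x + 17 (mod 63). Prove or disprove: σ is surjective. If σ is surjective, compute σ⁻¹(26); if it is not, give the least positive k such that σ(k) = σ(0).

Recall: σ is surjective if every y in the codomain equals σ(x) for some x in the domain.
Since gcd(33, 63) = 3, we have 33x ≡ 0 (mod 3) for all x, so σ(x) ≡ 2 (mod 3).
But 0 ≢ 2 (mod 3), so 0 ∈ ℤ/63ℤ has no preimage. Thus σ is not surjective.
Since σ is not surjective, we find the least positive k with σ(k) = σ(0): this means 33k ≡ 0 (mod 63), i.e. 63 ∣ 33k. Since gcd(33, 63) = 3, dividing through by 3 this holds exactly when 21 ∣ 11k, and as gcd(11, 21) = 1, exactly when 21 ∣ k.
The smallest positive such k is 21.

21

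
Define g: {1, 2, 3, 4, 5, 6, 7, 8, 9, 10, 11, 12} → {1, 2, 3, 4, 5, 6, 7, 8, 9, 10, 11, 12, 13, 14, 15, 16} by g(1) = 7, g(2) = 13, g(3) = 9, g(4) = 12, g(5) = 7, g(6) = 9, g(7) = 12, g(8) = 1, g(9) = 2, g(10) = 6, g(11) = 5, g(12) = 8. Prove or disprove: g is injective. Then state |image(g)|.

g(1) = 7 = g(5) with 1 ≠ 5, so g is not injective.
The image of g is {1, 2, 5, 6, 7, 8, 9, 12, 13}, which has 9 elements.

9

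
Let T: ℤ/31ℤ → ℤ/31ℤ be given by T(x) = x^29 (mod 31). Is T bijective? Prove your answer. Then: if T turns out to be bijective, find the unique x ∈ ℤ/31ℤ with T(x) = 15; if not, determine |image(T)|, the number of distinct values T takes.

29

Since 31 is prime, the nonzero elements of ℤ/31ℤ form a cyclic group of order 30.
As gcd(29, 30) = 1, raising to the 29th power is a bijection on this group: if u^29 ≡ v^29 then (uv^{−1})^29 = 1, and the only element of order dividing gcd(29, 30) = 1 is 1, so u = v.
With T(0) = 0 this makes T injective on all of ℤ/31ℤ, hence bijective (finite equal-size domain and codomain). In particular T is bijective.
Since T is bijective, we find the preimage of 15. The inverse of x ↦ x^29 on (ℤ/31ℤ)^× is x ↦ x^29, because 29·29 = 841 = 28·30 + 1 ≡ 1 (mod 30) and x^{30} = 1 for x ≠ 0 (Fermat). So T⁻¹(15) = 15^29 mod 31.
Repeated squaring mod 31: 15^1 ≡ 15, 15^2 ≡ 15² = 225 ≡ 8, 15^4 ≡ 8² = 64 ≡ 2, 15^8 ≡ 2² = 4, 15^16 ≡ 4² = 16. Since 29 = 16 + 8 + 4 + 1, 15^29 ≡ 16·4·2·15: 16·4 = 64 ≡ 2, then 2·2 = 4, then 4·15 = 60 ≡ 29. So 15^29 ≡ 29 (mod 31).
Hence T⁻¹(15) = 29.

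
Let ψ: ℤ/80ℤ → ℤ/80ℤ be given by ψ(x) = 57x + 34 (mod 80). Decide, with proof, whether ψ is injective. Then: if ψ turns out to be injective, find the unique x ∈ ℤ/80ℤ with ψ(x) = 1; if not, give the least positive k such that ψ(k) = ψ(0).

Suppose ψ(x_1) = ψ(x_2) in ℤ/80ℤ. Then 57x_1 + 34 ≡ 57x_2 + 34 (mod 80), therefore 57(x_1 − x_2) ≡ 0 (mod 80).
Since gcd(57, 80) = 1, 57 is invertible modulo 80, hence x_1 − x_2 ≡ 0 (mod 80), i.e. x_1 = x_2.
So ψ is injective.
We now compute 57⁻¹ mod 80 explicitly. Euclid's algorithm: 80 = 1·57 + 23, 57 = 2·23 + 11, 23 = 2·11 + 1; back-substituting gives 1 = 73·57 − 52·80, so 57⁻¹ ≡ 73 (mod 80).
Since ψ is injective, we compute ψ⁻¹(1): solve 57x + 34 ≡ 1 (mod 80), i.e. 57x ≡ 47 (mod 80).
Multiplying by 57⁻¹ = 73 gives x ≡ 73·47 = 3431 = 42·80 + 71 ≡ 71 (mod 80).
Check: ψ(71) = 57·71 + 34 = 4081 = 51·80 + 1 ≡ 1 (mod 80).

71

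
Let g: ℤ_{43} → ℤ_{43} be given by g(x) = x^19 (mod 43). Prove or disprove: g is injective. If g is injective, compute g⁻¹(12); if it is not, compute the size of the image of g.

5

Since 43 is prime, the nonzero elements of ℤ_{43} form a cyclic group of order 42.
As gcd(19, 42) = 1, raising to the 19th power is a bijection on this group: if s^19 ≡ t^19 then (st^{−1})^19 = 1, and the only element of order dividing gcd(19, 42) = 1 is 1, so s = t.
With g(0) = 0 this makes g injective on all of ℤ_{43}, hence bijective (finite equal-size domain and codomain). In particular g is injective.
Since g is injective, we find the preimage of 12. The inverse of x ↦ x^19 on (ℤ_{43})^× is x ↦ x^31, because 19·31 = 589 = 14·42 + 1 ≡ 1 (mod 42) and x^{42} = 1 for x ≠ 0 (Fermat). So g⁻¹(12) = 12^31 mod 43.
Repeated squaring mod 43: 12^1 ≡ 12, 12^2 ≡ 12² = 144 ≡ 15, 12^4 ≡ 15² = 225 ≡ 10, 12^8 ≡ 10² = 100 ≡ 14, 12^16 ≡ 14² = 196 ≡ 24. Since 31 = 16 + 8 + 4 + 2 + 1, 12^31 ≡ 24·14·10·15·12: 24·14 = 336 ≡ 35, then 35·10 = 350 ≡ 6, then 6·15 = 90 ≡ 4, then 4·12 = 48 ≡ 5. So 12^31 ≡ 5 (mod 43).
Hence g⁻¹(12) = 5.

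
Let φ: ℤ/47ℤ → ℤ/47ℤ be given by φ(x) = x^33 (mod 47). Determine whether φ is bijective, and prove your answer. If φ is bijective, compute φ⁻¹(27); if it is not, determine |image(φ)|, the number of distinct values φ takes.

Since 47 is prime, the nonzero elements of ℤ/47ℤ form a cyclic group of order 46.
As gcd(33, 46) = 1, raising to the 33rd power is a bijection on this group: if u^33 ≡ v^33 then (uv^{−1})^33 = 1, and the only element of order dividing gcd(33, 46) = 1 is 1, so u = v.
With φ(0) = 0 this makes φ injective on all of ℤ/47ℤ, hence bijective (finite equal-size domain and codomain). In particular φ is bijective.
Since φ is bijective, we find the preimage of 27. The inverse of x ↦ x^33 on (ℤ/47ℤ)^× is x ↦ x^7, because 33·7 = 231 = 5·46 + 1 ≡ 1 (mod 46) and x^{46} = 1 for x ≠ 0 (Fermat). So φ⁻¹(27) = 27^7 mod 47.
Repeated squaring mod 47: 27^1 ≡ 27, 27^2 ≡ 27² = 729 ≡ 24, 27^4 ≡ 24² = 576 ≡ 12. Since 7 = 4 + 2 + 1, 27^7 ≡ 12·24·27: 12·24 = 288 ≡ 6, then 6·27 = 162 ≡ 21. So 27^7 ≡ 21 (mod 47).
Hence φ⁻¹(27) = 21.

21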